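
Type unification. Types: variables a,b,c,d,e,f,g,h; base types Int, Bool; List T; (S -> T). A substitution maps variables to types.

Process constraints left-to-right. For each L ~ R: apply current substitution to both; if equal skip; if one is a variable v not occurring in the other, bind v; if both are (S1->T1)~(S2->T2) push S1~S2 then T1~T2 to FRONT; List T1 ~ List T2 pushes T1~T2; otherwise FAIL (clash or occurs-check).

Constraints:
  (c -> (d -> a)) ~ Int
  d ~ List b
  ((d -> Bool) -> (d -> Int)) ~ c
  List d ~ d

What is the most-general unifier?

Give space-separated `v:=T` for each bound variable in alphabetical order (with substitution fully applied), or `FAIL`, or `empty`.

step 1: unify (c -> (d -> a)) ~ Int  [subst: {-} | 3 pending]
  clash: (c -> (d -> a)) vs Int

Answer: FAIL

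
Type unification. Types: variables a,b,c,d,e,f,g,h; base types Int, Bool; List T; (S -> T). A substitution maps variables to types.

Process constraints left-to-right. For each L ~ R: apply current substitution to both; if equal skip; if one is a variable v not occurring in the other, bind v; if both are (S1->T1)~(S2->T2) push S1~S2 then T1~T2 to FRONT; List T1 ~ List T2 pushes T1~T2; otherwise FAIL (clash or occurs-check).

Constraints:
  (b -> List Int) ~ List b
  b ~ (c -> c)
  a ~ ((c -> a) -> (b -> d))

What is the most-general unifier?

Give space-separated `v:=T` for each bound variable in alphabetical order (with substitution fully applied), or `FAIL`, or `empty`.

Answer: FAIL

Derivation:
step 1: unify (b -> List Int) ~ List b  [subst: {-} | 2 pending]
  clash: (b -> List Int) vs List b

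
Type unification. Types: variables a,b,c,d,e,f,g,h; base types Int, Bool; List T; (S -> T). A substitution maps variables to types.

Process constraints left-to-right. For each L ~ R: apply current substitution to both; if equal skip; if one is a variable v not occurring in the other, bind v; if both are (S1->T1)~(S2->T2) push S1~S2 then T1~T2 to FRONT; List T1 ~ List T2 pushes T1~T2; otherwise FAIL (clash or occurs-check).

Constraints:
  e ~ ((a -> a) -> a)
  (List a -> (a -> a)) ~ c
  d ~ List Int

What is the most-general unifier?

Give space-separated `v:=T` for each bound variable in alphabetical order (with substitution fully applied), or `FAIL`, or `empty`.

step 1: unify e ~ ((a -> a) -> a)  [subst: {-} | 2 pending]
  bind e := ((a -> a) -> a)
step 2: unify (List a -> (a -> a)) ~ c  [subst: {e:=((a -> a) -> a)} | 1 pending]
  bind c := (List a -> (a -> a))
step 3: unify d ~ List Int  [subst: {e:=((a -> a) -> a), c:=(List a -> (a -> a))} | 0 pending]
  bind d := List Int

Answer: c:=(List a -> (a -> a)) d:=List Int e:=((a -> a) -> a)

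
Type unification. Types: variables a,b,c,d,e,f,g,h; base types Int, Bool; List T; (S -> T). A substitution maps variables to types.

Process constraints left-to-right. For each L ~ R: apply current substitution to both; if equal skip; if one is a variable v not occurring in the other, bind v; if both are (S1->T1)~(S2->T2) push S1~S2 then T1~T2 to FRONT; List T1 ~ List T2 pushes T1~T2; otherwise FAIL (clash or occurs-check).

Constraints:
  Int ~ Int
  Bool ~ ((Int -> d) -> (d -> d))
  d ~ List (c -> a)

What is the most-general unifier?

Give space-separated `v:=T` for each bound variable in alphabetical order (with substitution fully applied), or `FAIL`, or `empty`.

Answer: FAIL

Derivation:
step 1: unify Int ~ Int  [subst: {-} | 2 pending]
  -> identical, skip
step 2: unify Bool ~ ((Int -> d) -> (d -> d))  [subst: {-} | 1 pending]
  clash: Bool vs ((Int -> d) -> (d -> d))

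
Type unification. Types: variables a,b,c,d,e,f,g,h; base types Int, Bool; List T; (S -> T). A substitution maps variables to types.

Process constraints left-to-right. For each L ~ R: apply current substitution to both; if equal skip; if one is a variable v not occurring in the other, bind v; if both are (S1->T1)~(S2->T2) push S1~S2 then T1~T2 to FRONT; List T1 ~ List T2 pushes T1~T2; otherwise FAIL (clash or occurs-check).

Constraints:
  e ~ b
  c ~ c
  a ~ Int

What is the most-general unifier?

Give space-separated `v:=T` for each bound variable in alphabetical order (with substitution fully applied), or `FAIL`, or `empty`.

step 1: unify e ~ b  [subst: {-} | 2 pending]
  bind e := b
step 2: unify c ~ c  [subst: {e:=b} | 1 pending]
  -> identical, skip
step 3: unify a ~ Int  [subst: {e:=b} | 0 pending]
  bind a := Int

Answer: a:=Int e:=b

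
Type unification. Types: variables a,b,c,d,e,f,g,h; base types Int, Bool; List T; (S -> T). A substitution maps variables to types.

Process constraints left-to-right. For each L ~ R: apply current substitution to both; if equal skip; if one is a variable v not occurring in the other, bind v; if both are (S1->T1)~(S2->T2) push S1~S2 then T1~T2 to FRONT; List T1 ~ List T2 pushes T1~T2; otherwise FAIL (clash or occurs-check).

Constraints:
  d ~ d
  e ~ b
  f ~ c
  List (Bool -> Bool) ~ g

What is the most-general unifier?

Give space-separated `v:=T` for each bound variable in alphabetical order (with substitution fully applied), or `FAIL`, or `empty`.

step 1: unify d ~ d  [subst: {-} | 3 pending]
  -> identical, skip
step 2: unify e ~ b  [subst: {-} | 2 pending]
  bind e := b
step 3: unify f ~ c  [subst: {e:=b} | 1 pending]
  bind f := c
step 4: unify List (Bool -> Bool) ~ g  [subst: {e:=b, f:=c} | 0 pending]
  bind g := List (Bool -> Bool)

Answer: e:=b f:=c g:=List (Bool -> Bool)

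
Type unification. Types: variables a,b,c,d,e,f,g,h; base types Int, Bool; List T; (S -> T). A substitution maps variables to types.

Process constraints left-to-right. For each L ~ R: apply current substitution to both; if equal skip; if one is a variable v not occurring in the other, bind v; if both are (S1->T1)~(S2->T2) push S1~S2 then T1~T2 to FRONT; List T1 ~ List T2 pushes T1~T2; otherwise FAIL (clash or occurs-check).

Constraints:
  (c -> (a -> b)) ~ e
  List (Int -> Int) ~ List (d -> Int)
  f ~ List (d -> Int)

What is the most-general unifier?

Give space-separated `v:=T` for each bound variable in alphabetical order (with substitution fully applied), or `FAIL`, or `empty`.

step 1: unify (c -> (a -> b)) ~ e  [subst: {-} | 2 pending]
  bind e := (c -> (a -> b))
step 2: unify List (Int -> Int) ~ List (d -> Int)  [subst: {e:=(c -> (a -> b))} | 1 pending]
  -> decompose List: push (Int -> Int)~(d -> Int)
step 3: unify (Int -> Int) ~ (d -> Int)  [subst: {e:=(c -> (a -> b))} | 1 pending]
  -> decompose arrow: push Int~d, Int~Int
step 4: unify Int ~ d  [subst: {e:=(c -> (a -> b))} | 2 pending]
  bind d := Int
step 5: unify Int ~ Int  [subst: {e:=(c -> (a -> b)), d:=Int} | 1 pending]
  -> identical, skip
step 6: unify f ~ List (Int -> Int)  [subst: {e:=(c -> (a -> b)), d:=Int} | 0 pending]
  bind f := List (Int -> Int)

Answer: d:=Int e:=(c -> (a -> b)) f:=List (Int -> Int)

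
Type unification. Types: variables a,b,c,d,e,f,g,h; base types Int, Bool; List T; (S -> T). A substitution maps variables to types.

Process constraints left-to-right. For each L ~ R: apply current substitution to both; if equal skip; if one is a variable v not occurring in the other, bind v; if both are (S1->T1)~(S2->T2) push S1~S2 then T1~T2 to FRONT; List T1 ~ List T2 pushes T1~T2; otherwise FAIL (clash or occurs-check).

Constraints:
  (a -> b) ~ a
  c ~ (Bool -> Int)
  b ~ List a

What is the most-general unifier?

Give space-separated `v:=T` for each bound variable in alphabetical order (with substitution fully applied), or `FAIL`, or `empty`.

step 1: unify (a -> b) ~ a  [subst: {-} | 2 pending]
  occurs-check fail

Answer: FAIL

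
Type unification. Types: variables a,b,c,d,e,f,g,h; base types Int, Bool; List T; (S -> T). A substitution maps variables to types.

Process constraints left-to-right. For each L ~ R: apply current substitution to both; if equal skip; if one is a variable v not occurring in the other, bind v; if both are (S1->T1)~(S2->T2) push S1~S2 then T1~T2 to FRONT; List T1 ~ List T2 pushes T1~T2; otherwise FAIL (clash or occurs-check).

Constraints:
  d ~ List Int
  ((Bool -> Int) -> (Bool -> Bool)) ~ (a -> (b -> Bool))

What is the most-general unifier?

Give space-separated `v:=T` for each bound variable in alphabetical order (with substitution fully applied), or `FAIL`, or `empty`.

Answer: a:=(Bool -> Int) b:=Bool d:=List Int

Derivation:
step 1: unify d ~ List Int  [subst: {-} | 1 pending]
  bind d := List Int
step 2: unify ((Bool -> Int) -> (Bool -> Bool)) ~ (a -> (b -> Bool))  [subst: {d:=List Int} | 0 pending]
  -> decompose arrow: push (Bool -> Int)~a, (Bool -> Bool)~(b -> Bool)
step 3: unify (Bool -> Int) ~ a  [subst: {d:=List Int} | 1 pending]
  bind a := (Bool -> Int)
step 4: unify (Bool -> Bool) ~ (b -> Bool)  [subst: {d:=List Int, a:=(Bool -> Int)} | 0 pending]
  -> decompose arrow: push Bool~b, Bool~Bool
step 5: unify Bool ~ b  [subst: {d:=List Int, a:=(Bool -> Int)} | 1 pending]
  bind b := Bool
step 6: unify Bool ~ Bool  [subst: {d:=List Int, a:=(Bool -> Int), b:=Bool} | 0 pending]
  -> identical, skip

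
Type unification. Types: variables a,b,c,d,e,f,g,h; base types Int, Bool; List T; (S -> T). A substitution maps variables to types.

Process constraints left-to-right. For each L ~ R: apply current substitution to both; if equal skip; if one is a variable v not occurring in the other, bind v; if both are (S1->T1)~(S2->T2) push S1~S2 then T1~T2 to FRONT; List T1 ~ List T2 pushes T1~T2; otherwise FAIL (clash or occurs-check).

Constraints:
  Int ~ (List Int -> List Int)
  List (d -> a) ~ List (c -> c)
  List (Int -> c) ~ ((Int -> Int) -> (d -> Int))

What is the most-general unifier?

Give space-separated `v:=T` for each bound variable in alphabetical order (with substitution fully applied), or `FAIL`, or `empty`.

step 1: unify Int ~ (List Int -> List Int)  [subst: {-} | 2 pending]
  clash: Int vs (List Int -> List Int)

Answer: FAIL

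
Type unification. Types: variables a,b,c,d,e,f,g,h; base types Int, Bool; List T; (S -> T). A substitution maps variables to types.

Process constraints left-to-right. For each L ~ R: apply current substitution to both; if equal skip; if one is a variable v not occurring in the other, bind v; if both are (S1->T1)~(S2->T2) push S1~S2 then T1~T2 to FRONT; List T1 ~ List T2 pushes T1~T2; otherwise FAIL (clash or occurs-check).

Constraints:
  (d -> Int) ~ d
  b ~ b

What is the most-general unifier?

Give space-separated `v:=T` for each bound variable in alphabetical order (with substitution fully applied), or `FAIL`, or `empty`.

step 1: unify (d -> Int) ~ d  [subst: {-} | 1 pending]
  occurs-check fail

Answer: FAIL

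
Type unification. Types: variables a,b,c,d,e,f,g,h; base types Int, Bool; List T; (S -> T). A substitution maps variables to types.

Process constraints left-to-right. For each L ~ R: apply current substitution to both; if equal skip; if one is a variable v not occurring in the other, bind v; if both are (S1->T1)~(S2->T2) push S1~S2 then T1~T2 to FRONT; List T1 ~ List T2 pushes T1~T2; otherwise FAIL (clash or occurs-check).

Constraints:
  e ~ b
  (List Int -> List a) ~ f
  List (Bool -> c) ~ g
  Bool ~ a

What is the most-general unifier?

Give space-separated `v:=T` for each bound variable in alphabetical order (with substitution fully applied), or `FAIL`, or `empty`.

Answer: a:=Bool e:=b f:=(List Int -> List Bool) g:=List (Bool -> c)

Derivation:
step 1: unify e ~ b  [subst: {-} | 3 pending]
  bind e := b
step 2: unify (List Int -> List a) ~ f  [subst: {e:=b} | 2 pending]
  bind f := (List Int -> List a)
step 3: unify List (Bool -> c) ~ g  [subst: {e:=b, f:=(List Int -> List a)} | 1 pending]
  bind g := List (Bool -> c)
step 4: unify Bool ~ a  [subst: {e:=b, f:=(List Int -> List a), g:=List (Bool -> c)} | 0 pending]
  bind a := Bool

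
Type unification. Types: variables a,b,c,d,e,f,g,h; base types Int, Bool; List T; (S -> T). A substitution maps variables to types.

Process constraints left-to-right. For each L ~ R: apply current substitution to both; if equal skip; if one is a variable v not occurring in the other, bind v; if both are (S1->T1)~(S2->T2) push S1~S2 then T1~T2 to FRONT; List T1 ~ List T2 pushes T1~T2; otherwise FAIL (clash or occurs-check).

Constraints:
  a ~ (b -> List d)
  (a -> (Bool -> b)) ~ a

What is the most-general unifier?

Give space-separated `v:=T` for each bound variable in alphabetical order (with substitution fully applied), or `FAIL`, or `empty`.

step 1: unify a ~ (b -> List d)  [subst: {-} | 1 pending]
  bind a := (b -> List d)
step 2: unify ((b -> List d) -> (Bool -> b)) ~ (b -> List d)  [subst: {a:=(b -> List d)} | 0 pending]
  -> decompose arrow: push (b -> List d)~b, (Bool -> b)~List d
step 3: unify (b -> List d) ~ b  [subst: {a:=(b -> List d)} | 1 pending]
  occurs-check fail

Answer: FAIL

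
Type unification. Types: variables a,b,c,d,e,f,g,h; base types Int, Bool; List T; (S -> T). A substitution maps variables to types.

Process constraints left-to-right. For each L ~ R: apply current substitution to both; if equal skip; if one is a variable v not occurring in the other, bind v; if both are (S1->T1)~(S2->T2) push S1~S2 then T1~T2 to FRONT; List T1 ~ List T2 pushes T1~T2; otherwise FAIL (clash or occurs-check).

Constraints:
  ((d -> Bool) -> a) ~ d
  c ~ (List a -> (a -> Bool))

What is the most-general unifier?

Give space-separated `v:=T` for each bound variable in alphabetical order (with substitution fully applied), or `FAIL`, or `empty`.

Answer: FAIL

Derivation:
step 1: unify ((d -> Bool) -> a) ~ d  [subst: {-} | 1 pending]
  occurs-check fail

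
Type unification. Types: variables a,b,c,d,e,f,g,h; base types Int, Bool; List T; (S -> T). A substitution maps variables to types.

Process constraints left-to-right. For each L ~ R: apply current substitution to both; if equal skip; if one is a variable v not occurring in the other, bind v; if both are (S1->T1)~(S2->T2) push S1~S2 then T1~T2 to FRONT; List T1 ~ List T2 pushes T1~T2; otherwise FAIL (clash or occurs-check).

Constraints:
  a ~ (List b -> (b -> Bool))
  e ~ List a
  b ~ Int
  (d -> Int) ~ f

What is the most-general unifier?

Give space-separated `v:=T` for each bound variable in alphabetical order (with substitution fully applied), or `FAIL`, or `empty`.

step 1: unify a ~ (List b -> (b -> Bool))  [subst: {-} | 3 pending]
  bind a := (List b -> (b -> Bool))
step 2: unify e ~ List (List b -> (b -> Bool))  [subst: {a:=(List b -> (b -> Bool))} | 2 pending]
  bind e := List (List b -> (b -> Bool))
step 3: unify b ~ Int  [subst: {a:=(List b -> (b -> Bool)), e:=List (List b -> (b -> Bool))} | 1 pending]
  bind b := Int
step 4: unify (d -> Int) ~ f  [subst: {a:=(List b -> (b -> Bool)), e:=List (List b -> (b -> Bool)), b:=Int} | 0 pending]
  bind f := (d -> Int)

Answer: a:=(List Int -> (Int -> Bool)) b:=Int e:=List (List Int -> (Int -> Bool)) f:=(d -> Int)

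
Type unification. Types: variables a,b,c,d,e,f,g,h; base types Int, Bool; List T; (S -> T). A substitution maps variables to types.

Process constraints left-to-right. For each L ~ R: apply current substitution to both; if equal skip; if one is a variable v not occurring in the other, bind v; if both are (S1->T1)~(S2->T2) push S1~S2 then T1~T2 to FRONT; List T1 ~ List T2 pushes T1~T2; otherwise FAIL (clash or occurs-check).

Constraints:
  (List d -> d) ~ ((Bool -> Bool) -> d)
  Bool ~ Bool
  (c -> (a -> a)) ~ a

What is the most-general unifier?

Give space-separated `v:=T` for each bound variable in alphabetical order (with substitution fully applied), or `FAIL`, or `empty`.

Answer: FAIL

Derivation:
step 1: unify (List d -> d) ~ ((Bool -> Bool) -> d)  [subst: {-} | 2 pending]
  -> decompose arrow: push List d~(Bool -> Bool), d~d
step 2: unify List d ~ (Bool -> Bool)  [subst: {-} | 3 pending]
  clash: List d vs (Bool -> Bool)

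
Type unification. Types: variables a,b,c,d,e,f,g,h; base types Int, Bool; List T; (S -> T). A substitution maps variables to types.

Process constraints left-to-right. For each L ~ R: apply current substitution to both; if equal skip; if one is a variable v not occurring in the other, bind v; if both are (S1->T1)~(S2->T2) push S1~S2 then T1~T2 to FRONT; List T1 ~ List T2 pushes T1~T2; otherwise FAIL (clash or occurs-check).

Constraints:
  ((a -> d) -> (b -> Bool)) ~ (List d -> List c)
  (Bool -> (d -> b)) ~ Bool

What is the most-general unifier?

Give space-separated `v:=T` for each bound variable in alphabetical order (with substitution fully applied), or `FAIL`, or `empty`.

Answer: FAIL

Derivation:
step 1: unify ((a -> d) -> (b -> Bool)) ~ (List d -> List c)  [subst: {-} | 1 pending]
  -> decompose arrow: push (a -> d)~List d, (b -> Bool)~List c
step 2: unify (a -> d) ~ List d  [subst: {-} | 2 pending]
  clash: (a -> d) vs List d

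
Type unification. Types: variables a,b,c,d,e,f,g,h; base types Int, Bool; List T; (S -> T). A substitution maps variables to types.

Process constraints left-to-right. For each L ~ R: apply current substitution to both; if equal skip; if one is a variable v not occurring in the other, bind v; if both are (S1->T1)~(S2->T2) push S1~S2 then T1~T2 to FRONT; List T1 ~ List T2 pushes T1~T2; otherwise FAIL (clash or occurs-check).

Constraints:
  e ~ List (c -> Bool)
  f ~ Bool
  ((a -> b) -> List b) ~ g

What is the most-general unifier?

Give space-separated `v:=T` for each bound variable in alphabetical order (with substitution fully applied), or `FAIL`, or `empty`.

Answer: e:=List (c -> Bool) f:=Bool g:=((a -> b) -> List b)

Derivation:
step 1: unify e ~ List (c -> Bool)  [subst: {-} | 2 pending]
  bind e := List (c -> Bool)
step 2: unify f ~ Bool  [subst: {e:=List (c -> Bool)} | 1 pending]
  bind f := Bool
step 3: unify ((a -> b) -> List b) ~ g  [subst: {e:=List (c -> Bool), f:=Bool} | 0 pending]
  bind g := ((a -> b) -> List b)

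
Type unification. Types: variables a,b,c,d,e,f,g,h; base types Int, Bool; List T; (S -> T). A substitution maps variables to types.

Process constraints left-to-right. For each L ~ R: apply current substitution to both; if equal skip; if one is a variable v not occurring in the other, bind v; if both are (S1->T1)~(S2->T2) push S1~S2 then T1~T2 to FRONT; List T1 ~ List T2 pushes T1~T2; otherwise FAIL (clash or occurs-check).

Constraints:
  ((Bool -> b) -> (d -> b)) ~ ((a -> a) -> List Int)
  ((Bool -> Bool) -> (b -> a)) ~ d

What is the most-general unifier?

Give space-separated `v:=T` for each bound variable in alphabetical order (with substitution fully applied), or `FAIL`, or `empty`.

step 1: unify ((Bool -> b) -> (d -> b)) ~ ((a -> a) -> List Int)  [subst: {-} | 1 pending]
  -> decompose arrow: push (Bool -> b)~(a -> a), (d -> b)~List Int
step 2: unify (Bool -> b) ~ (a -> a)  [subst: {-} | 2 pending]
  -> decompose arrow: push Bool~a, b~a
step 3: unify Bool ~ a  [subst: {-} | 3 pending]
  bind a := Bool
step 4: unify b ~ Bool  [subst: {a:=Bool} | 2 pending]
  bind b := Bool
step 5: unify (d -> Bool) ~ List Int  [subst: {a:=Bool, b:=Bool} | 1 pending]
  clash: (d -> Bool) vs List Int

Answer: FAIL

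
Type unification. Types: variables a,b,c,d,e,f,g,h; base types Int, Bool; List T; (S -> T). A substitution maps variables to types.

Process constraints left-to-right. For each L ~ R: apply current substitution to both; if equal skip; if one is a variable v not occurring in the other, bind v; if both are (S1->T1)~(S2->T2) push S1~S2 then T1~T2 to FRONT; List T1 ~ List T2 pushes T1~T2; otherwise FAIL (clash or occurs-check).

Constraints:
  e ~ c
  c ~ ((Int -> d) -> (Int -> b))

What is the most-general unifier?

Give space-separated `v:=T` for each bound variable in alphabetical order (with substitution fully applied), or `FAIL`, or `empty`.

step 1: unify e ~ c  [subst: {-} | 1 pending]
  bind e := c
step 2: unify c ~ ((Int -> d) -> (Int -> b))  [subst: {e:=c} | 0 pending]
  bind c := ((Int -> d) -> (Int -> b))

Answer: c:=((Int -> d) -> (Int -> b)) e:=((Int -> d) -> (Int -> b))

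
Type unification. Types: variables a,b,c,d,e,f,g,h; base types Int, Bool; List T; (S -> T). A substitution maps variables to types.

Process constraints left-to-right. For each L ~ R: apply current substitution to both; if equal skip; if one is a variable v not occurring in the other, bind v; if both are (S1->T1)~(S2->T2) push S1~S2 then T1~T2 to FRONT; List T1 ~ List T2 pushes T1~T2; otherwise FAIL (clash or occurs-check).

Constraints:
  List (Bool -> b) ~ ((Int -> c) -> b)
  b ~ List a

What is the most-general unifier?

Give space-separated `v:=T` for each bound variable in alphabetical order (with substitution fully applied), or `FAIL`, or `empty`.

step 1: unify List (Bool -> b) ~ ((Int -> c) -> b)  [subst: {-} | 1 pending]
  clash: List (Bool -> b) vs ((Int -> c) -> b)

Answer: FAIL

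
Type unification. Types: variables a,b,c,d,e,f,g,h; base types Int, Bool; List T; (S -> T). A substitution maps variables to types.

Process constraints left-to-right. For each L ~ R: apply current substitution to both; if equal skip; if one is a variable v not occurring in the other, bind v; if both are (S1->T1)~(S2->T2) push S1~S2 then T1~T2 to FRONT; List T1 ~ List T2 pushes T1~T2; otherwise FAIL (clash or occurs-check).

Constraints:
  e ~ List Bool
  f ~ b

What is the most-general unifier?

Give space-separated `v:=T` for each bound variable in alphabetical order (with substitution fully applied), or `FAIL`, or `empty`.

Answer: e:=List Bool f:=b

Derivation:
step 1: unify e ~ List Bool  [subst: {-} | 1 pending]
  bind e := List Bool
step 2: unify f ~ b  [subst: {e:=List Bool} | 0 pending]
  bind f := b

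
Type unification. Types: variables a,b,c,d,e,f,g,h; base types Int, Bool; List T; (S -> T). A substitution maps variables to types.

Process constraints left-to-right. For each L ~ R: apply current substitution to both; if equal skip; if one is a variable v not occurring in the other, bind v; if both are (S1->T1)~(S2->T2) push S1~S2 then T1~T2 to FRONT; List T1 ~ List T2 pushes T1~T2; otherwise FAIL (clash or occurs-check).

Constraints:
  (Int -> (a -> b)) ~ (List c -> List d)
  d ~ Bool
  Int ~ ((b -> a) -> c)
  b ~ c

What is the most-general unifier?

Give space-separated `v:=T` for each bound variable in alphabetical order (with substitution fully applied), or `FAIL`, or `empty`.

Answer: FAIL

Derivation:
step 1: unify (Int -> (a -> b)) ~ (List c -> List d)  [subst: {-} | 3 pending]
  -> decompose arrow: push Int~List c, (a -> b)~List d
step 2: unify Int ~ List c  [subst: {-} | 4 pending]
  clash: Int vs List c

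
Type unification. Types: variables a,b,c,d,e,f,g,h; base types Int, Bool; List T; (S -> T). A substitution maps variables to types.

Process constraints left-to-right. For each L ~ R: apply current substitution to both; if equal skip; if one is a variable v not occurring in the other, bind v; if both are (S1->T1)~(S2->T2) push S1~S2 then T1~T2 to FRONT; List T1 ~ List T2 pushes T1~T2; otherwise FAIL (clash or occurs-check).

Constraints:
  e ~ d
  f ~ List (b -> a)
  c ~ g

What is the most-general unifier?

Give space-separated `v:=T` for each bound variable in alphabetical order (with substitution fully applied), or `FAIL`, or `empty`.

step 1: unify e ~ d  [subst: {-} | 2 pending]
  bind e := d
step 2: unify f ~ List (b -> a)  [subst: {e:=d} | 1 pending]
  bind f := List (b -> a)
step 3: unify c ~ g  [subst: {e:=d, f:=List (b -> a)} | 0 pending]
  bind c := g

Answer: c:=g e:=d f:=List (b -> a)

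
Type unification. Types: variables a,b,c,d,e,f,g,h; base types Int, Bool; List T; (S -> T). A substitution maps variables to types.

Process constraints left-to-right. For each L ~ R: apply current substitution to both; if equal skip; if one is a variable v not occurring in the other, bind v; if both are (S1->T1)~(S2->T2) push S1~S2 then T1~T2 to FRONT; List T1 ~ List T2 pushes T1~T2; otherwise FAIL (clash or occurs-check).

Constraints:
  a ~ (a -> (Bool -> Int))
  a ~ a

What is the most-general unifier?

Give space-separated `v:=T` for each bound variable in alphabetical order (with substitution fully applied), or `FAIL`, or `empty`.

Answer: FAIL

Derivation:
step 1: unify a ~ (a -> (Bool -> Int))  [subst: {-} | 1 pending]
  occurs-check fail: a in (a -> (Bool -> Int))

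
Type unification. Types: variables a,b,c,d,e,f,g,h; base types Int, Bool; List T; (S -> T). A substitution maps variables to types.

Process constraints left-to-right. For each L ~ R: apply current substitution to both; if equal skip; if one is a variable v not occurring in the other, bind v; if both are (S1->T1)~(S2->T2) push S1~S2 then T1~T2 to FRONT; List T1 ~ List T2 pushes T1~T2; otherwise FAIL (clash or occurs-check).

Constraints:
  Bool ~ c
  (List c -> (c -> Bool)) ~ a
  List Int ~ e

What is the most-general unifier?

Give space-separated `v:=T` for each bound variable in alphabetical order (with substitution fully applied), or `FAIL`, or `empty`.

step 1: unify Bool ~ c  [subst: {-} | 2 pending]
  bind c := Bool
step 2: unify (List Bool -> (Bool -> Bool)) ~ a  [subst: {c:=Bool} | 1 pending]
  bind a := (List Bool -> (Bool -> Bool))
step 3: unify List Int ~ e  [subst: {c:=Bool, a:=(List Bool -> (Bool -> Bool))} | 0 pending]
  bind e := List Int

Answer: a:=(List Bool -> (Bool -> Bool)) c:=Bool e:=List Int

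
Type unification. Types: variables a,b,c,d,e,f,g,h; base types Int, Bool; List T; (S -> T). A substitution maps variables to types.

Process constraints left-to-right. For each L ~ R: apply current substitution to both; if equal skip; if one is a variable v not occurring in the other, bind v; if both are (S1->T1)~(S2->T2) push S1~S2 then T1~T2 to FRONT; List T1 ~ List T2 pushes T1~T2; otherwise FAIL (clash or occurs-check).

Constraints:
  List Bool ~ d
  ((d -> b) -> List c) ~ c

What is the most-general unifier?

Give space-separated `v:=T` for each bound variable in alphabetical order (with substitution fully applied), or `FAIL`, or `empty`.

step 1: unify List Bool ~ d  [subst: {-} | 1 pending]
  bind d := List Bool
step 2: unify ((List Bool -> b) -> List c) ~ c  [subst: {d:=List Bool} | 0 pending]
  occurs-check fail

Answer: FAIL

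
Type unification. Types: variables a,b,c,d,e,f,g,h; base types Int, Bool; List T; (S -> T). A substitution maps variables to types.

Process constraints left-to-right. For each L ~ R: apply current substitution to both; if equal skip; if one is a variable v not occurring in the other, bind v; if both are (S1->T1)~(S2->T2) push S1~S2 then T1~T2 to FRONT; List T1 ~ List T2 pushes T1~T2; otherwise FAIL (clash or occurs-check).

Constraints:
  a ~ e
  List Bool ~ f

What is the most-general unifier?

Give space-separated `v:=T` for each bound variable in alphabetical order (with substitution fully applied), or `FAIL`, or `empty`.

step 1: unify a ~ e  [subst: {-} | 1 pending]
  bind a := e
step 2: unify List Bool ~ f  [subst: {a:=e} | 0 pending]
  bind f := List Bool

Answer: a:=e f:=List Bool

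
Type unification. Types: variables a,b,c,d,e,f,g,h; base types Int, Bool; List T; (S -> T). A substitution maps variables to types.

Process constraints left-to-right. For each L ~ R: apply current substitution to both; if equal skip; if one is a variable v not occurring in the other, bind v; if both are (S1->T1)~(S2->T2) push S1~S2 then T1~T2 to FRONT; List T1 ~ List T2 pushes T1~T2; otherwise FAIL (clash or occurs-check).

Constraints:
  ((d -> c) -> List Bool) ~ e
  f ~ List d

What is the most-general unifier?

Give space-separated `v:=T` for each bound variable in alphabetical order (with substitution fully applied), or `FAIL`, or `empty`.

Answer: e:=((d -> c) -> List Bool) f:=List d

Derivation:
step 1: unify ((d -> c) -> List Bool) ~ e  [subst: {-} | 1 pending]
  bind e := ((d -> c) -> List Bool)
step 2: unify f ~ List d  [subst: {e:=((d -> c) -> List Bool)} | 0 pending]
  bind f := List d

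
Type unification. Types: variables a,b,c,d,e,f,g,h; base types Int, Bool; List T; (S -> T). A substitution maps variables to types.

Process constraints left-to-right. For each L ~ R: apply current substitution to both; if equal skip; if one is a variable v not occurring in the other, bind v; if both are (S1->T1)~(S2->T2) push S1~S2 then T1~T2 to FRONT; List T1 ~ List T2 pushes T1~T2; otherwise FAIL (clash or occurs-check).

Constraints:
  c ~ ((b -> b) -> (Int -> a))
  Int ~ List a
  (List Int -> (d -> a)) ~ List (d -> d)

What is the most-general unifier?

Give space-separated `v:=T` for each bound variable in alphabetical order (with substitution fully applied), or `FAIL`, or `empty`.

Answer: FAIL

Derivation:
step 1: unify c ~ ((b -> b) -> (Int -> a))  [subst: {-} | 2 pending]
  bind c := ((b -> b) -> (Int -> a))
step 2: unify Int ~ List a  [subst: {c:=((b -> b) -> (Int -> a))} | 1 pending]
  clash: Int vs List a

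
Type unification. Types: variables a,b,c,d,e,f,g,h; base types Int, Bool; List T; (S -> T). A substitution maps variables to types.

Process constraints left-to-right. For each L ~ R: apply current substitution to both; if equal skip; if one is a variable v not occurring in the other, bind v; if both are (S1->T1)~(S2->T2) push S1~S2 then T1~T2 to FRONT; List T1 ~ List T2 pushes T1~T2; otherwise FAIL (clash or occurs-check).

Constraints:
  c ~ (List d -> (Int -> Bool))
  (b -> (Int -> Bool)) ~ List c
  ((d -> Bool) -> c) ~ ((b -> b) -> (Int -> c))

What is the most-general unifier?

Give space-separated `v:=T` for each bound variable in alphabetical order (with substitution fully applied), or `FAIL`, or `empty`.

Answer: FAIL

Derivation:
step 1: unify c ~ (List d -> (Int -> Bool))  [subst: {-} | 2 pending]
  bind c := (List d -> (Int -> Bool))
step 2: unify (b -> (Int -> Bool)) ~ List (List d -> (Int -> Bool))  [subst: {c:=(List d -> (Int -> Bool))} | 1 pending]
  clash: (b -> (Int -> Bool)) vs List (List d -> (Int -> Bool))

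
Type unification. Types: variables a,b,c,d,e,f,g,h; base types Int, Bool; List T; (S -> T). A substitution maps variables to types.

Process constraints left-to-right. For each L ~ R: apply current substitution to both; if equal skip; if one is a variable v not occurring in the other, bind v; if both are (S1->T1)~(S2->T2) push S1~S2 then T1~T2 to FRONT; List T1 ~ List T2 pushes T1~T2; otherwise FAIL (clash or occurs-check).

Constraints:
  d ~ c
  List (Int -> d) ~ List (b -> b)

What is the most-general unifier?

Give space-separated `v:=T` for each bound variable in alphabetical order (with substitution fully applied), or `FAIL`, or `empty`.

step 1: unify d ~ c  [subst: {-} | 1 pending]
  bind d := c
step 2: unify List (Int -> c) ~ List (b -> b)  [subst: {d:=c} | 0 pending]
  -> decompose List: push (Int -> c)~(b -> b)
step 3: unify (Int -> c) ~ (b -> b)  [subst: {d:=c} | 0 pending]
  -> decompose arrow: push Int~b, c~b
step 4: unify Int ~ b  [subst: {d:=c} | 1 pending]
  bind b := Int
step 5: unify c ~ Int  [subst: {d:=c, b:=Int} | 0 pending]
  bind c := Int

Answer: b:=Int c:=Int d:=Int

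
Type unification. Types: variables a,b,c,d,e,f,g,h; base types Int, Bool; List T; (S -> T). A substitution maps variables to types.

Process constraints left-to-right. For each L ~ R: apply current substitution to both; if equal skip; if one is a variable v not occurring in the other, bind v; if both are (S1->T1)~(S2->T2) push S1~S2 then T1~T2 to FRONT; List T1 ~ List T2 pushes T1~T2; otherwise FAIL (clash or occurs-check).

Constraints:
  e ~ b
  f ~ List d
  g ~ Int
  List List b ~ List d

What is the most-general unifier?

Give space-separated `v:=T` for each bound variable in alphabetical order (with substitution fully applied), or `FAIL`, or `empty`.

Answer: d:=List b e:=b f:=List List b g:=Int

Derivation:
step 1: unify e ~ b  [subst: {-} | 3 pending]
  bind e := b
step 2: unify f ~ List d  [subst: {e:=b} | 2 pending]
  bind f := List d
step 3: unify g ~ Int  [subst: {e:=b, f:=List d} | 1 pending]
  bind g := Int
step 4: unify List List b ~ List d  [subst: {e:=b, f:=List d, g:=Int} | 0 pending]
  -> decompose List: push List b~d
step 5: unify List b ~ d  [subst: {e:=b, f:=List d, g:=Int} | 0 pending]
  bind d := List b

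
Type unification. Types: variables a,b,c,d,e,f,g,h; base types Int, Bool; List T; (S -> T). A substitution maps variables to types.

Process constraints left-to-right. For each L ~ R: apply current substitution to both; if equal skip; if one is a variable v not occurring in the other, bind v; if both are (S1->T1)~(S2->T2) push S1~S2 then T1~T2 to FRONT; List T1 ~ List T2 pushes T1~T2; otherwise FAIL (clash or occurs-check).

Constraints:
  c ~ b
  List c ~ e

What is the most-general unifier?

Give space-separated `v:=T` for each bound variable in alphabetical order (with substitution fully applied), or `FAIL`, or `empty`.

step 1: unify c ~ b  [subst: {-} | 1 pending]
  bind c := b
step 2: unify List b ~ e  [subst: {c:=b} | 0 pending]
  bind e := List b

Answer: c:=b e:=List b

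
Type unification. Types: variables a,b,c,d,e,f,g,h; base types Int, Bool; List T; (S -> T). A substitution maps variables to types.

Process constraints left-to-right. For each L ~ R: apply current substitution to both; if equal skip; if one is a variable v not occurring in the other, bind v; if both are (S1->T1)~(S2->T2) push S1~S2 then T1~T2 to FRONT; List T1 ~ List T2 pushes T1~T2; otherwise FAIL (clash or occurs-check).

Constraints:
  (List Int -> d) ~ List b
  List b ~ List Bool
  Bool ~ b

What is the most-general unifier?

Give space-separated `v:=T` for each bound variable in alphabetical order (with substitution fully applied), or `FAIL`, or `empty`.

step 1: unify (List Int -> d) ~ List b  [subst: {-} | 2 pending]
  clash: (List Int -> d) vs List b

Answer: FAIL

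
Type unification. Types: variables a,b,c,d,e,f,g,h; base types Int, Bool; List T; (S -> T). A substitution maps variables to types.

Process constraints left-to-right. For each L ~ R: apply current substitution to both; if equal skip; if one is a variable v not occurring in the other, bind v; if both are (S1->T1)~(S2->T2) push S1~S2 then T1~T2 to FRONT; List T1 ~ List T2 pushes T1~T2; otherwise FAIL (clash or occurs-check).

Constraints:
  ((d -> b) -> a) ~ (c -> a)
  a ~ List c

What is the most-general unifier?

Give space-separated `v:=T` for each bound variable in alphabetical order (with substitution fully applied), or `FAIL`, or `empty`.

step 1: unify ((d -> b) -> a) ~ (c -> a)  [subst: {-} | 1 pending]
  -> decompose arrow: push (d -> b)~c, a~a
step 2: unify (d -> b) ~ c  [subst: {-} | 2 pending]
  bind c := (d -> b)
step 3: unify a ~ a  [subst: {c:=(d -> b)} | 1 pending]
  -> identical, skip
step 4: unify a ~ List (d -> b)  [subst: {c:=(d -> b)} | 0 pending]
  bind a := List (d -> b)

Answer: a:=List (d -> b) c:=(d -> b)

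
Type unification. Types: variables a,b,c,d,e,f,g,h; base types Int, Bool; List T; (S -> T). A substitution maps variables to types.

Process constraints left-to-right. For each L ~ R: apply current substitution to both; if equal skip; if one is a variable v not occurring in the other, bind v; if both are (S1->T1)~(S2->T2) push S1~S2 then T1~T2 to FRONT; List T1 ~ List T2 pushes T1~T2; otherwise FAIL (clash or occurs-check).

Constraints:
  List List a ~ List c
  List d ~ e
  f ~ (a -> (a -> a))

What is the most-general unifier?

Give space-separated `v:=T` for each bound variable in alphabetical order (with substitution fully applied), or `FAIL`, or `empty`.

Answer: c:=List a e:=List d f:=(a -> (a -> a))

Derivation:
step 1: unify List List a ~ List c  [subst: {-} | 2 pending]
  -> decompose List: push List a~c
step 2: unify List a ~ c  [subst: {-} | 2 pending]
  bind c := List a
step 3: unify List d ~ e  [subst: {c:=List a} | 1 pending]
  bind e := List d
step 4: unify f ~ (a -> (a -> a))  [subst: {c:=List a, e:=List d} | 0 pending]
  bind f := (a -> (a -> a))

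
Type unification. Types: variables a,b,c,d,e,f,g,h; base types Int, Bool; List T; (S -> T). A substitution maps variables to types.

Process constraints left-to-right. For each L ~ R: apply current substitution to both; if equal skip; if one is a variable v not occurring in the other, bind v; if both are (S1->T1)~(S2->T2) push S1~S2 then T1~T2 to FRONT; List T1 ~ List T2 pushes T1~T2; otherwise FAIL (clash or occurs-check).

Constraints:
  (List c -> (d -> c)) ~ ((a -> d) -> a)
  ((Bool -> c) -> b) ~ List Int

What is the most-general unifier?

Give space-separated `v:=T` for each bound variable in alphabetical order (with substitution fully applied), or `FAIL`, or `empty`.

step 1: unify (List c -> (d -> c)) ~ ((a -> d) -> a)  [subst: {-} | 1 pending]
  -> decompose arrow: push List c~(a -> d), (d -> c)~a
step 2: unify List c ~ (a -> d)  [subst: {-} | 2 pending]
  clash: List c vs (a -> d)

Answer: FAIL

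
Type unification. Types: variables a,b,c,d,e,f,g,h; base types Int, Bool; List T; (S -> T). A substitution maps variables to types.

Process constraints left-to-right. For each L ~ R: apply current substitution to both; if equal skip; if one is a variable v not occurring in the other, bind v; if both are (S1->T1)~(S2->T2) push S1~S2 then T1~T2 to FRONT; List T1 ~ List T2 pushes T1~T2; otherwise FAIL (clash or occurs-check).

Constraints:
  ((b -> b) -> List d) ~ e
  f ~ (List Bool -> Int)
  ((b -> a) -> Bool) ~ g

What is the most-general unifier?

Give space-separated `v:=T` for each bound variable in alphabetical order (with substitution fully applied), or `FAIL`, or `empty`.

Answer: e:=((b -> b) -> List d) f:=(List Bool -> Int) g:=((b -> a) -> Bool)

Derivation:
step 1: unify ((b -> b) -> List d) ~ e  [subst: {-} | 2 pending]
  bind e := ((b -> b) -> List d)
step 2: unify f ~ (List Bool -> Int)  [subst: {e:=((b -> b) -> List d)} | 1 pending]
  bind f := (List Bool -> Int)
step 3: unify ((b -> a) -> Bool) ~ g  [subst: {e:=((b -> b) -> List d), f:=(List Bool -> Int)} | 0 pending]
  bind g := ((b -> a) -> Bool)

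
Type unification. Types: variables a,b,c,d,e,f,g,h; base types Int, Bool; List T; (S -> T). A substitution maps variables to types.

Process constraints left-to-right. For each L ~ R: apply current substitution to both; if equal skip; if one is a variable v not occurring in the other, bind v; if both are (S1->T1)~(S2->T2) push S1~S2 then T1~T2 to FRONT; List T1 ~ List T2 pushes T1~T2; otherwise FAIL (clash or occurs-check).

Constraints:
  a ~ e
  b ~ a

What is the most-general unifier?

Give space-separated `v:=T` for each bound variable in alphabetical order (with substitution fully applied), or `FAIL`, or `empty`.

step 1: unify a ~ e  [subst: {-} | 1 pending]
  bind a := e
step 2: unify b ~ e  [subst: {a:=e} | 0 pending]
  bind b := e

Answer: a:=e b:=e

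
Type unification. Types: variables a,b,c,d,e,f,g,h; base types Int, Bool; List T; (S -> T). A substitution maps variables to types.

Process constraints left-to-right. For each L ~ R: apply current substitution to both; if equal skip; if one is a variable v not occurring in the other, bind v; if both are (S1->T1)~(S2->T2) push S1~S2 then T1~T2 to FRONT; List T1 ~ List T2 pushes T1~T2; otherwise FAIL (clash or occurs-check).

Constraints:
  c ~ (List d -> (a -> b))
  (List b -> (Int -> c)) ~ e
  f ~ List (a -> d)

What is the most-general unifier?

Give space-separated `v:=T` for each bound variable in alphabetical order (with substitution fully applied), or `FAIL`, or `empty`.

step 1: unify c ~ (List d -> (a -> b))  [subst: {-} | 2 pending]
  bind c := (List d -> (a -> b))
step 2: unify (List b -> (Int -> (List d -> (a -> b)))) ~ e  [subst: {c:=(List d -> (a -> b))} | 1 pending]
  bind e := (List b -> (Int -> (List d -> (a -> b))))
step 3: unify f ~ List (a -> d)  [subst: {c:=(List d -> (a -> b)), e:=(List b -> (Int -> (List d -> (a -> b))))} | 0 pending]
  bind f := List (a -> d)

Answer: c:=(List d -> (a -> b)) e:=(List b -> (Int -> (List d -> (a -> b)))) f:=List (a -> d)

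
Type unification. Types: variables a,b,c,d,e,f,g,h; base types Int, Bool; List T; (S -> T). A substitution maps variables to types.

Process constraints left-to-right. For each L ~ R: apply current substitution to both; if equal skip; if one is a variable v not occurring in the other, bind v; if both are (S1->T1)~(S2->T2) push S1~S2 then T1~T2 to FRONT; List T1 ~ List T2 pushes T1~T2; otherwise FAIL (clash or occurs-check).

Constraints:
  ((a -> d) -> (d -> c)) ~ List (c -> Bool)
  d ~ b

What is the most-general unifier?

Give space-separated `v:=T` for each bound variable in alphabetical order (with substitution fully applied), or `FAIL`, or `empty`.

step 1: unify ((a -> d) -> (d -> c)) ~ List (c -> Bool)  [subst: {-} | 1 pending]
  clash: ((a -> d) -> (d -> c)) vs List (c -> Bool)

Answer: FAIL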